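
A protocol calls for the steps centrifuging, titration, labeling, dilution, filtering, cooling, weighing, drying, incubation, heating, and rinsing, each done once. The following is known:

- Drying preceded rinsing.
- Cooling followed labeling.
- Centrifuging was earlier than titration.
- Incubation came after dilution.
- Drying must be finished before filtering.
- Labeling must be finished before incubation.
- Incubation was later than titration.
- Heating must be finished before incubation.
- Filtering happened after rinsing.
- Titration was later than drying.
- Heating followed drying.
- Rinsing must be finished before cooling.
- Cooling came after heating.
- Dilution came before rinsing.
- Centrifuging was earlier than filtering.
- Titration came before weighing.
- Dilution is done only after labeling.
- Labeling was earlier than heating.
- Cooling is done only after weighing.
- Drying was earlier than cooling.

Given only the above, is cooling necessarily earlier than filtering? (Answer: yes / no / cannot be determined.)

No chain of stated constraints runs from cooling to filtering, and none runs from filtering to cooling either.
So the relative order of cooling and filtering is not fixed by the given facts.

cannot be determined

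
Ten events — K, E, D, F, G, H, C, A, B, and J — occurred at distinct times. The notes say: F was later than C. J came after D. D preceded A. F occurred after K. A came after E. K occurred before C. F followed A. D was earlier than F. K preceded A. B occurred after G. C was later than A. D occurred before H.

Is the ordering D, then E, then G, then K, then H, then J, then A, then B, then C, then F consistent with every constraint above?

yes

Check each stated constraint against the proposed order — e.g. D is ahead of A; D is ahead of F. Every pair is in the required order; nothing is violated.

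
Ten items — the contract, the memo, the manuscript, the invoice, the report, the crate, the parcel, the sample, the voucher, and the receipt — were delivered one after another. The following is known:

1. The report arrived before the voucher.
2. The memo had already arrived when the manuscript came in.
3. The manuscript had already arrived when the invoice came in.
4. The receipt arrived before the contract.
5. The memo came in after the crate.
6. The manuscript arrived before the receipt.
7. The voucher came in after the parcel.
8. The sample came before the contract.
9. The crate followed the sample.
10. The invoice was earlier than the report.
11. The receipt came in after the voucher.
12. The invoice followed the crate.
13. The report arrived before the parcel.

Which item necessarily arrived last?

the contract

Every other item has a chain of constraints placing it before the contract, so the contract is last.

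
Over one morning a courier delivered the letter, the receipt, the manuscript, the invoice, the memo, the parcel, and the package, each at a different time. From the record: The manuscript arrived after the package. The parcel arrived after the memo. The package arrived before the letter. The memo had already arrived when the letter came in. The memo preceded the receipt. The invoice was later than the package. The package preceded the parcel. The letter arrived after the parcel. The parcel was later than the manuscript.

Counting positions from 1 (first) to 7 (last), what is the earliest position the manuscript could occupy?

The package must come before the manuscript — 1 forced predecessor.
Nothing else is forced ahead of the manuscript, so its earliest slot is position 1 + 1 = 2.

2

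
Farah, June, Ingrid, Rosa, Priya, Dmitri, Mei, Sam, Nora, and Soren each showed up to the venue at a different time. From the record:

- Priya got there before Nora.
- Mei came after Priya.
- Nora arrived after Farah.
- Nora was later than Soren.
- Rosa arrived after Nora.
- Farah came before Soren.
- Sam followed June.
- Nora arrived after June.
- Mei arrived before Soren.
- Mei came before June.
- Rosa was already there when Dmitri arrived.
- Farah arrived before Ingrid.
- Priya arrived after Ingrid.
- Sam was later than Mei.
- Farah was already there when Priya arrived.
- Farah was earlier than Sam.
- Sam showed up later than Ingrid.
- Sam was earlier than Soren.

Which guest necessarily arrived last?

Every other guest has a chain of constraints placing them before Dmitri, so Dmitri is last.

Dmitri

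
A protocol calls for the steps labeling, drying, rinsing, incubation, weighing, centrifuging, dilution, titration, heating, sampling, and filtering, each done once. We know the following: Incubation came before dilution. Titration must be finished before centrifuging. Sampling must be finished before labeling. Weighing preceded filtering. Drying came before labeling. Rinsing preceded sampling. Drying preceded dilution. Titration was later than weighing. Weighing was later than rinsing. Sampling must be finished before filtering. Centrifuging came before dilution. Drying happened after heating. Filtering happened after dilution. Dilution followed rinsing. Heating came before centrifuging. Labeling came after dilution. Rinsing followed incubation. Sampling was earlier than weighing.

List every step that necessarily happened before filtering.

Directly stated before filtering: dilution, sampling, and weighing.
Centrifuging reaches filtering via centrifuging → dilution → filtering.
Drying reaches filtering via drying → dilution → filtering.
Heating reaches filtering via heating → drying → dilution → filtering.
Likewise incubation, rinsing, and titration each reach filtering by chaining the stated constraints.
No chain forces labeling ahead of filtering.

centrifuging, dilution, drying, heating, incubation, rinsing, sampling, titration, weighing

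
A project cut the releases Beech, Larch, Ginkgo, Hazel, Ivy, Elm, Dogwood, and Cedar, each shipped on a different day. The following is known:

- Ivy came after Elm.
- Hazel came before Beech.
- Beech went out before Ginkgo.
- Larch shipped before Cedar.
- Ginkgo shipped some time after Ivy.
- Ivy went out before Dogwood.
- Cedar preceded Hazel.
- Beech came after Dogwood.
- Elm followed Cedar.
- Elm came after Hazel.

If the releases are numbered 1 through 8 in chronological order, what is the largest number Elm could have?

Elm must come before Beech, Dogwood, Ginkgo, and Ivy — 4 releases forced after it.
Everything else can be placed before Elm in some valid order, so Elm can sit as late as position 8 − 4 = 4.

4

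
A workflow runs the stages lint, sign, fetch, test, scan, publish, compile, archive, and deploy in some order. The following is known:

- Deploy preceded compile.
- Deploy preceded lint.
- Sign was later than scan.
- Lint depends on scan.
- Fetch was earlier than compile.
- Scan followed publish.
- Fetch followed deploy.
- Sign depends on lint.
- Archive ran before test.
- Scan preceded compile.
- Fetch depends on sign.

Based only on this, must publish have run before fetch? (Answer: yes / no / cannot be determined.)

Chain the constraints: publish → scan → sign → fetch. Each link is directly stated, so publish comes before fetch.

yes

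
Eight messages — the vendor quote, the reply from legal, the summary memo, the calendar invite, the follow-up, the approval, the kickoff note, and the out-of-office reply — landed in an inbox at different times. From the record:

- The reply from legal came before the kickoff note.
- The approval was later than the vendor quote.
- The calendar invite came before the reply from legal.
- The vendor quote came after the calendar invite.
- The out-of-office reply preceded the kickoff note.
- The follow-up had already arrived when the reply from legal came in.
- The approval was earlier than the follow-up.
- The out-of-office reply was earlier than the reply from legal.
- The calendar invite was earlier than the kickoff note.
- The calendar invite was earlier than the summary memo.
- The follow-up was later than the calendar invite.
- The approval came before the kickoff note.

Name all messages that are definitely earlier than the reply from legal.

the approval, the calendar invite, the follow-up, the out-of-office reply, the vendor quote

Directly stated before the reply from legal: the calendar invite, the follow-up, and the out-of-office reply.
The approval reaches the reply from legal via the approval → the follow-up → the reply from legal.
The vendor quote reaches the reply from legal via the vendor quote → the approval → the follow-up → the reply from legal.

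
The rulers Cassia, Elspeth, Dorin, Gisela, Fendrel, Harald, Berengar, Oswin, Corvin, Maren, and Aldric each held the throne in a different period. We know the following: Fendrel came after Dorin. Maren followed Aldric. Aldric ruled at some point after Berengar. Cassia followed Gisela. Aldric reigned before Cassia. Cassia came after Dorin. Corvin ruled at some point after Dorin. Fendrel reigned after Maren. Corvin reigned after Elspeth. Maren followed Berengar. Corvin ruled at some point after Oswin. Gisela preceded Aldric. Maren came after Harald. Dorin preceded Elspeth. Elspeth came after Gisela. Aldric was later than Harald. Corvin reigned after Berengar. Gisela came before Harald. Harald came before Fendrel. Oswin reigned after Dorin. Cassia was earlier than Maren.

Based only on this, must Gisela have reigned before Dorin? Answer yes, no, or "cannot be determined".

No chain of stated constraints runs from Gisela to Dorin, and none runs from Dorin to Gisela either.
So the relative order of Gisela and Dorin is not fixed by the given facts.

cannot be determined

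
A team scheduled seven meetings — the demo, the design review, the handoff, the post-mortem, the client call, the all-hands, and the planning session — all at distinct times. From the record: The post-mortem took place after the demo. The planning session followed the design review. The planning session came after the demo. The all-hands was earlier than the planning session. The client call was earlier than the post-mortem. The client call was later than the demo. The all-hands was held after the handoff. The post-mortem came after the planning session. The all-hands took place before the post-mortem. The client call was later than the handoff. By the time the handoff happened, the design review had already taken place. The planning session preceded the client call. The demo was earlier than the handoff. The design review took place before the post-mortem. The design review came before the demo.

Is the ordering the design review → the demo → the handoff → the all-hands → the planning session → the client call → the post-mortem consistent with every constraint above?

yes

Check each stated constraint against the proposed order — e.g. the demo is ahead of the post-mortem; the design review is ahead of the post-mortem. Every pair is in the required order; nothing is violated.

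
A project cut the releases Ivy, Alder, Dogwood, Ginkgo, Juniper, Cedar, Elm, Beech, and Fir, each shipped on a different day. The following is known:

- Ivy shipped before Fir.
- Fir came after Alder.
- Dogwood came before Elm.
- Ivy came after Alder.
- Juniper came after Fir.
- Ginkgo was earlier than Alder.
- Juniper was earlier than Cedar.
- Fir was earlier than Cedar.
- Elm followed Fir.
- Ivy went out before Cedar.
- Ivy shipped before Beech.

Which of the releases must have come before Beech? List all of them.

Alder, Ginkgo, Ivy

Directly stated before Beech: Ivy.
Alder reaches Beech via Alder → Ivy → Beech.
Ginkgo reaches Beech via Ginkgo → Alder → Ivy → Beech.
No chain forces Elm (or any of the others) ahead of Beech.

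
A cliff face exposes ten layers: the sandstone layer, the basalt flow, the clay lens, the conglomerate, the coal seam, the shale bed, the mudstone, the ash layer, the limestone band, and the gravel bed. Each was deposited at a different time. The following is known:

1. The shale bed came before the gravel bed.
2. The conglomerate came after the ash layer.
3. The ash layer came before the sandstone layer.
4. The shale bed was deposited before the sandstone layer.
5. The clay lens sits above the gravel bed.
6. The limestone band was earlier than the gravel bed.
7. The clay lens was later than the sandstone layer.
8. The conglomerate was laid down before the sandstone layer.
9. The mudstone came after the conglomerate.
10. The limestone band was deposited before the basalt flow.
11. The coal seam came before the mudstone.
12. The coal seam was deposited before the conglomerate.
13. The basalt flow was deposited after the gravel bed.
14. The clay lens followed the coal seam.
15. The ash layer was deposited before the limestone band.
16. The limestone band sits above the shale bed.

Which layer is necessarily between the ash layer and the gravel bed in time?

Tracing the constraints gives the ash layer → the limestone band → the gravel bed, so the limestone band sits after the ash layer and before the gravel bed.
No other layer is forced both after the ash layer and before the gravel bed.

the limestone band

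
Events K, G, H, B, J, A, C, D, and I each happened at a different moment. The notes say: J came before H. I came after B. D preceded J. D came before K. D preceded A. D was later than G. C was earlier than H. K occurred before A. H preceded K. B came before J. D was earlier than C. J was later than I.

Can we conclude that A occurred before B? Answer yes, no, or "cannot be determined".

Tracing the constraints gives B → J → H → K → A, so B must come before A.
That means A cannot be before B.

no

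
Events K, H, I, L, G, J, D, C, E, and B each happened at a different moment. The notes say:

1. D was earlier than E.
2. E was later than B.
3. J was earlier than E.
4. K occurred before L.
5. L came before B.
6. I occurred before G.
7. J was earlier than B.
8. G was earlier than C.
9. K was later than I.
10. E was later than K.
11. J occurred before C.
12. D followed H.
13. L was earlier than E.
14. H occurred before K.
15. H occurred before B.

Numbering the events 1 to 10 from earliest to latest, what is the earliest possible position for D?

H must come before D — 1 forced predecessor.
Nothing else is forced ahead of D, so its earliest slot is position 1 + 1 = 2.

2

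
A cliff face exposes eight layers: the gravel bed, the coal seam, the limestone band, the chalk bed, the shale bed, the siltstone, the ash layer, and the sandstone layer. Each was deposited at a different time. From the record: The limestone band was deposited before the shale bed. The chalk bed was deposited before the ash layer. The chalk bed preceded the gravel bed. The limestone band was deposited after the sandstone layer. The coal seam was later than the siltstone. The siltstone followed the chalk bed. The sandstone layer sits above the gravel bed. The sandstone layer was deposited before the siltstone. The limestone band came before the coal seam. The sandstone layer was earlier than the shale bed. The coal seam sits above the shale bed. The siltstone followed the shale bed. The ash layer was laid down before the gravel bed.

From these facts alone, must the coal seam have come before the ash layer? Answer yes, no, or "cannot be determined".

Tracing the constraints gives the ash layer → the gravel bed → the sandstone layer → the siltstone → the coal seam, so the ash layer must come before the coal seam.
That means the coal seam cannot be before the ash layer.

no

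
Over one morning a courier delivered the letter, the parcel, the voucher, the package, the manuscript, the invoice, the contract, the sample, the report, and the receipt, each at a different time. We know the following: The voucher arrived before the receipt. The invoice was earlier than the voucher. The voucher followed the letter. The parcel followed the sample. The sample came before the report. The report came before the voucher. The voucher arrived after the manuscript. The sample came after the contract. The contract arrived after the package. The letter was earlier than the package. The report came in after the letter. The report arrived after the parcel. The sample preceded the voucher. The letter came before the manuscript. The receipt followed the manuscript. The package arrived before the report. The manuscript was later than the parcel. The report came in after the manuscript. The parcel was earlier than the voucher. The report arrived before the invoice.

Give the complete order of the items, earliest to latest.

the letter, the package, the contract, the sample, the parcel, the manuscript, the report, the invoice, the voucher, the receipt

The constraints fix every adjacent pair, so only one ordering works:
the letter → the package → the contract → the sample → the parcel → the manuscript → the report → the invoice → the voucher → the receipt.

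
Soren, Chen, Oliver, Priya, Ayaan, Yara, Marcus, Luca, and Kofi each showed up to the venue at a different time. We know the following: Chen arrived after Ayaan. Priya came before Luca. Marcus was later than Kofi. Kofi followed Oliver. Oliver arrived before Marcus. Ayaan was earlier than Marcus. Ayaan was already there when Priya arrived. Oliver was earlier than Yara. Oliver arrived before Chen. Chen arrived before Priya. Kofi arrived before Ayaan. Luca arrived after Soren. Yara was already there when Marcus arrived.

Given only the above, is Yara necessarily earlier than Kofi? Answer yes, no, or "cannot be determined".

No chain of stated constraints runs from Yara to Kofi, and none runs from Kofi to Yara either.
So the relative order of Yara and Kofi is not fixed by the given facts.

cannot be determined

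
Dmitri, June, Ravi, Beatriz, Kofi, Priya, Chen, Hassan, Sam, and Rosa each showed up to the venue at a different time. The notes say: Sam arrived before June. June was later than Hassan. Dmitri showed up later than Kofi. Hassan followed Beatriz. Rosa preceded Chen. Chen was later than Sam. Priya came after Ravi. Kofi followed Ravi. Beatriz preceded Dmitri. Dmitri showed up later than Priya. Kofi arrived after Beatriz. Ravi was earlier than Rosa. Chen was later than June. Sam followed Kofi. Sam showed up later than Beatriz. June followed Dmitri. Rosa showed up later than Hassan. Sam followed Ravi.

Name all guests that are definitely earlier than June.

Beatriz, Dmitri, Hassan, Kofi, Priya, Ravi, Sam

Directly stated before June: Dmitri, Hassan, and Sam.
Beatriz reaches June via Beatriz → Dmitri → June.
Kofi reaches June via Kofi → Sam → June.
Priya reaches June via Priya → Dmitri → June.
Likewise Ravi reaches June by chaining the stated constraints.
No chain forces Chen (or any of the others) ahead of June.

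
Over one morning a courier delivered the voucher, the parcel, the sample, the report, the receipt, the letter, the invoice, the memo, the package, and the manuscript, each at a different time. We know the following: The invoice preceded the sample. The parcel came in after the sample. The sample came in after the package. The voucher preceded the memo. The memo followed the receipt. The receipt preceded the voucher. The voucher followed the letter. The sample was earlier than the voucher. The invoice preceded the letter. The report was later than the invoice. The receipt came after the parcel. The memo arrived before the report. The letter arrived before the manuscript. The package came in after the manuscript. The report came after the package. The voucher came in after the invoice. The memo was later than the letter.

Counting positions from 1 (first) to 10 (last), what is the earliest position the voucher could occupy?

8

The invoice, the letter, the manuscript, the package, the parcel, the receipt, and the sample must all come before the voucher — 7 forced predecessors.
Nothing else is forced ahead of the voucher, so its earliest slot is position 7 + 1 = 8.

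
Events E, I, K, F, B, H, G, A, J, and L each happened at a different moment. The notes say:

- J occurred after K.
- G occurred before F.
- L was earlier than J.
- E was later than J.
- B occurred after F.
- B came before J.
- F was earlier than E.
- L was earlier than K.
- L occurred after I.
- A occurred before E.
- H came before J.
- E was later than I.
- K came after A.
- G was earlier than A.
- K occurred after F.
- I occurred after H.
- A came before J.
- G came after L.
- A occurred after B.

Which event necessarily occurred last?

Every other event has a chain of constraints placing it before E, so E is last.

E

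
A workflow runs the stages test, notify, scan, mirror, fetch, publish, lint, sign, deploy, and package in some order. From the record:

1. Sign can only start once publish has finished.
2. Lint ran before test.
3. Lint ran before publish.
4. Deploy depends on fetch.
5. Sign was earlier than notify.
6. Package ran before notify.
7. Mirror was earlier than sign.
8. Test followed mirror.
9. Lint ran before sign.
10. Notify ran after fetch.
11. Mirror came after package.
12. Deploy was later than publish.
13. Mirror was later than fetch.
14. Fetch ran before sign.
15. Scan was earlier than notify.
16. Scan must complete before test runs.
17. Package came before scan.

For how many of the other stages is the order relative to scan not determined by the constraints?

Forced before scan: package; forced after scan: notify and test.
That leaves deploy, fetch, lint, mirror, publish, and sign with no forced order relative to scan — 6.

6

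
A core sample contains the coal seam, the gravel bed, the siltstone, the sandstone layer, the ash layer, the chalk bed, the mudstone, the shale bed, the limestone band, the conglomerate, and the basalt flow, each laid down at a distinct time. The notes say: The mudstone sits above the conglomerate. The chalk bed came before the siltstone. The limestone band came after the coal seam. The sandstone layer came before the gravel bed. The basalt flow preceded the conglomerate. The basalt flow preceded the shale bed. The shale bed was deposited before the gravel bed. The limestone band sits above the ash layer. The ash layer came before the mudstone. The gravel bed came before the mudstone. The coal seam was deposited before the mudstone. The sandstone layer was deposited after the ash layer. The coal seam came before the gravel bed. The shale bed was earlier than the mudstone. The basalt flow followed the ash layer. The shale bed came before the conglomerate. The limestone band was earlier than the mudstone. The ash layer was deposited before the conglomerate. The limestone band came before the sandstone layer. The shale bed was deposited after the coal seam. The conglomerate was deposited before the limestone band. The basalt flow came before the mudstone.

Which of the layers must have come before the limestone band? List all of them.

Directly stated before the limestone band: the ash layer, the coal seam, and the conglomerate.
The basalt flow reaches the limestone band via the basalt flow → the conglomerate → the limestone band.
The shale bed reaches the limestone band via the shale bed → the conglomerate → the limestone band.
No chain forces the sandstone layer (or any of the others) ahead of the limestone band.

the ash layer, the basalt flow, the coal seam, the conglomerate, the shale bed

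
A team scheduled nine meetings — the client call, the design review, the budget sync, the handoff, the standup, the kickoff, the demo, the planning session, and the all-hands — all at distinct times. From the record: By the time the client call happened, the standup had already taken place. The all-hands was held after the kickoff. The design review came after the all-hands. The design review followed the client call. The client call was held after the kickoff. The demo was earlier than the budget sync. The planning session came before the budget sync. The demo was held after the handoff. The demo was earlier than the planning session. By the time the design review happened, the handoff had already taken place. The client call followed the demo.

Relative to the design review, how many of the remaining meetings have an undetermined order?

Forced before the design review: the all-hands, the client call, the demo, the handoff, the kickoff, and the standup.
That leaves the budget sync and the planning session with no forced order relative to the design review — 2.

2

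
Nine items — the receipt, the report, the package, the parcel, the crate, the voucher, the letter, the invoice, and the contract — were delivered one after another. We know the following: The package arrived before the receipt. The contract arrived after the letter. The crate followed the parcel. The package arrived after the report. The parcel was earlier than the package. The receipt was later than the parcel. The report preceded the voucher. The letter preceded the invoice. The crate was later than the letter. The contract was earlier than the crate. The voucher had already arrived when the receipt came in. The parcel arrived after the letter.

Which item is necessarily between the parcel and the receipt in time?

Tracing the constraints gives the parcel → the package → the receipt, so the package sits after the parcel and before the receipt.
No other item is forced both after the parcel and before the receipt.

the package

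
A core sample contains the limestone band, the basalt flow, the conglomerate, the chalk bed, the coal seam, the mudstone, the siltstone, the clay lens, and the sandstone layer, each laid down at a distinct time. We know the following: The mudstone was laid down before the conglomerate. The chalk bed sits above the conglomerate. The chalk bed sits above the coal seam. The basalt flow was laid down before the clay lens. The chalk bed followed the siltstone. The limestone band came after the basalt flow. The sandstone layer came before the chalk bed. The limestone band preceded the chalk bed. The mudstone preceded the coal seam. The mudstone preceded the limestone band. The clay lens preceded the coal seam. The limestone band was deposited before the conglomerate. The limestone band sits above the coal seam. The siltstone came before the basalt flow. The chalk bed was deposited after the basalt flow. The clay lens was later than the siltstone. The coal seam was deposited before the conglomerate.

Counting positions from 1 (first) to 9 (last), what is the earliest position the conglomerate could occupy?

The basalt flow, the clay lens, the coal seam, the limestone band, the mudstone, and the siltstone must all come before the conglomerate — 6 forced predecessors.
Nothing else is forced ahead of the conglomerate, so its earliest slot is position 6 + 1 = 7.

7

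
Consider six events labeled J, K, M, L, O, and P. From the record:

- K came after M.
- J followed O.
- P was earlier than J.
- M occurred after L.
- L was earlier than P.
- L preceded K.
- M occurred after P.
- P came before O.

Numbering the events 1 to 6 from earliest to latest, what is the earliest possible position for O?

L and P must both come before O — 2 forced predecessors.
Nothing else is forced ahead of O, so its earliest slot is position 2 + 1 = 3.

3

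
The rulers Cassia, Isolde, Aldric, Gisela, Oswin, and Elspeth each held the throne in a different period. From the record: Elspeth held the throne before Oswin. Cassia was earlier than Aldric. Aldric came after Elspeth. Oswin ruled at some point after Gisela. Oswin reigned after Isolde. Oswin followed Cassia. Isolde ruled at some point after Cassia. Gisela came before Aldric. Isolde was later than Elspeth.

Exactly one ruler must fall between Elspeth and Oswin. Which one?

Tracing the constraints gives Elspeth → Isolde → Oswin, so Isolde sits after Elspeth and before Oswin.
No other ruler is forced both after Elspeth and before Oswin.

Isolde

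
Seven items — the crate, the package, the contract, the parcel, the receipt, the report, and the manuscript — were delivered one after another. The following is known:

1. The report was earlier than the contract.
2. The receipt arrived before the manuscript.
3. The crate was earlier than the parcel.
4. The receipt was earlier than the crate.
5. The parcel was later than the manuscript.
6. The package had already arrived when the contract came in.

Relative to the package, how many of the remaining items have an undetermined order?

5

Forced after the package: the contract.
That leaves the crate, the manuscript, the parcel, the receipt, and the report with no forced order relative to the package — 5.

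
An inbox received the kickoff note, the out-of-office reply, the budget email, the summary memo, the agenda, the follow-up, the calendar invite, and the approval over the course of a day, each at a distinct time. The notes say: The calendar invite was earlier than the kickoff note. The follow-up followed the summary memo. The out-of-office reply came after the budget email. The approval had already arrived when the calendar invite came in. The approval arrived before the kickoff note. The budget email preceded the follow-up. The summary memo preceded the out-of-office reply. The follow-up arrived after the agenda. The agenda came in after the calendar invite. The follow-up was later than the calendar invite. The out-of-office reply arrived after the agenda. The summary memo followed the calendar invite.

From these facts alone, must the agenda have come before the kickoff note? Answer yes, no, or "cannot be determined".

cannot be determined

No chain of stated constraints runs from the agenda to the kickoff note, and none runs from the kickoff note to the agenda either.
So the relative order of the agenda and the kickoff note is not fixed by the given facts.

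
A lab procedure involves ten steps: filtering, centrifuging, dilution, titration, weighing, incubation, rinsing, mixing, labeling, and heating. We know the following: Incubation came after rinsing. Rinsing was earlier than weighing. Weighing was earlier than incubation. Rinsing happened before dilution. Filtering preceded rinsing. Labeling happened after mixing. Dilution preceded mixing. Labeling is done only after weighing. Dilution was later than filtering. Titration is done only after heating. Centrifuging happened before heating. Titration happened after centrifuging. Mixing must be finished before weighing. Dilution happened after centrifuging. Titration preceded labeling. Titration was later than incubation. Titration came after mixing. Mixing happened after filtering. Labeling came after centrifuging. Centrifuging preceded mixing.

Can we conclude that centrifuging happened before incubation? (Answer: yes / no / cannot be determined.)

Chain the constraints: centrifuging → mixing → weighing → incubation. Each link is directly stated, so centrifuging comes before incubation.

yes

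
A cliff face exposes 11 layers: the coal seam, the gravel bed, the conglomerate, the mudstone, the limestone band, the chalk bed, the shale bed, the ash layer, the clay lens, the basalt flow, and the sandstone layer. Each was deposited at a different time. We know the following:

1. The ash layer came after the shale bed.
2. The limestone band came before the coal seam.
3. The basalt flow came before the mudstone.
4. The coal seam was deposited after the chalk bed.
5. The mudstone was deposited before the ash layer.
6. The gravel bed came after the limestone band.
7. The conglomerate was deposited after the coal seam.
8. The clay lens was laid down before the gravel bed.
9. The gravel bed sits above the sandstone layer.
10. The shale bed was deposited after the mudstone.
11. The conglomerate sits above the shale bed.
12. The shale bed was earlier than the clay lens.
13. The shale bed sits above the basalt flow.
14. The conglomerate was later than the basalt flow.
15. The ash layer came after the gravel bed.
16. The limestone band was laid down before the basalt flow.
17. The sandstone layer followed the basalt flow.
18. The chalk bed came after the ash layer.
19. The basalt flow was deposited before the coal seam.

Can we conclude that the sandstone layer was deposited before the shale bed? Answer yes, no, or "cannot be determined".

cannot be determined

No chain of stated constraints runs from the sandstone layer to the shale bed, and none runs from the shale bed to the sandstone layer either.
So the relative order of the sandstone layer and the shale bed is not fixed by the given facts.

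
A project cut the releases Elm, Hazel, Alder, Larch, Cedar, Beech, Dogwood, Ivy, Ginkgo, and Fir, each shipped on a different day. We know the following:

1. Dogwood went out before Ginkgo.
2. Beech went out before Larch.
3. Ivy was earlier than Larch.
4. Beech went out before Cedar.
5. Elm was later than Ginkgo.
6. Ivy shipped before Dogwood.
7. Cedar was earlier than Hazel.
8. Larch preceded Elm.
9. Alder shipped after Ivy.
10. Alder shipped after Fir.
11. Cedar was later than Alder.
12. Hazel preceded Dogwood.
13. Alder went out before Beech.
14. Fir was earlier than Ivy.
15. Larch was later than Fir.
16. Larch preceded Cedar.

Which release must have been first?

Fir has a chain of constraints placing it before every other release, so Fir must be first.

Fir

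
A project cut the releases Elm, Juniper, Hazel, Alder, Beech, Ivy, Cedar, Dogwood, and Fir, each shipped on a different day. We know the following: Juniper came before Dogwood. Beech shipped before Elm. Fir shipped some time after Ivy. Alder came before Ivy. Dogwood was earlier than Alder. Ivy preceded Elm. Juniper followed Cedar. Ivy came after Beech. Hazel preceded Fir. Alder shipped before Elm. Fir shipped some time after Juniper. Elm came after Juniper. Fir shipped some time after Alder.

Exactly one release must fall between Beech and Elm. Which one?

Tracing the constraints gives Beech → Ivy → Elm, so Ivy sits after Beech and before Elm.
No other release is forced both after Beech and before Elm.

Ivy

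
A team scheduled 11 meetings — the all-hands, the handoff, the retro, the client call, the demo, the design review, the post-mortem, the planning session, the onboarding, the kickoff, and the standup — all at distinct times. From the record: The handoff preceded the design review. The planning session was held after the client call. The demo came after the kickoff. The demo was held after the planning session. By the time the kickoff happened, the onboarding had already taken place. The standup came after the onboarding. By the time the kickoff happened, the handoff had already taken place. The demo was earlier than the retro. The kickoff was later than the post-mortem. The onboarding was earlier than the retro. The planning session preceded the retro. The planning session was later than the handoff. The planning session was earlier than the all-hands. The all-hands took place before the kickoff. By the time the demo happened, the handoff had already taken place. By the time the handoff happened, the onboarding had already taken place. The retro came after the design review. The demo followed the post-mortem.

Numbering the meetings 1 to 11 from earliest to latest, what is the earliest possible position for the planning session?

The client call, the handoff, and the onboarding must all come before the planning session — 3 forced predecessors.
Nothing else is forced ahead of the planning session, so its earliest slot is position 3 + 1 = 4.

4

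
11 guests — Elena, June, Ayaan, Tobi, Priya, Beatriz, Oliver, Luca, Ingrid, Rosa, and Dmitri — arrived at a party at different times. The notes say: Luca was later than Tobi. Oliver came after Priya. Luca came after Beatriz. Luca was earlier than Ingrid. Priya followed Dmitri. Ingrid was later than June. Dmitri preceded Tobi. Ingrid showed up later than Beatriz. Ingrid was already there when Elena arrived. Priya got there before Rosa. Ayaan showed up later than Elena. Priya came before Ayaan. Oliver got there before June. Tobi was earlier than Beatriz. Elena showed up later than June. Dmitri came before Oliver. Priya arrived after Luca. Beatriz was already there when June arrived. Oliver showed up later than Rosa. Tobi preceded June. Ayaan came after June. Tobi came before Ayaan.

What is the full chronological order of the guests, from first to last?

The constraints fix every adjacent pair, so only one ordering works:
Dmitri → Tobi → Beatriz → Luca → Priya → Rosa → Oliver → June → Ingrid → Elena → Ayaan.

Dmitri, Tobi, Beatriz, Luca, Priya, Rosa, Oliver, June, Ingrid, Elena, Ayaan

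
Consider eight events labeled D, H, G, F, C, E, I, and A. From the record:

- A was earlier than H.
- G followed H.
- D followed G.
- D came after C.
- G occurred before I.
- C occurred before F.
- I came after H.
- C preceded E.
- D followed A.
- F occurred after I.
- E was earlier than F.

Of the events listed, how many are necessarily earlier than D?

Directly stated before D: A, C, and G.
H reaches D via H → G → D.
No chain forces I (or any of the others) ahead of D.
That's A, C, G, and H — 4 in all.

4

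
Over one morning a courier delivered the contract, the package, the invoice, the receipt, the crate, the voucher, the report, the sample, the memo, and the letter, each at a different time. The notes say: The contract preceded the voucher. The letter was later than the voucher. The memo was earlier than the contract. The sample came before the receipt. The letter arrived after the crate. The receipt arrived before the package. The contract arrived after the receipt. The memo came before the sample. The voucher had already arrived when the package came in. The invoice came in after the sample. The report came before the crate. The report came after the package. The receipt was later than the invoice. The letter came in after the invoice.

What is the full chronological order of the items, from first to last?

the memo, the sample, the invoice, the receipt, the contract, the voucher, the package, the report, the crate, the letter

The constraints fix every adjacent pair, so only one ordering works:
the memo → the sample → the invoice → the receipt → the contract → the voucher → the package → the report → the crate → the letter.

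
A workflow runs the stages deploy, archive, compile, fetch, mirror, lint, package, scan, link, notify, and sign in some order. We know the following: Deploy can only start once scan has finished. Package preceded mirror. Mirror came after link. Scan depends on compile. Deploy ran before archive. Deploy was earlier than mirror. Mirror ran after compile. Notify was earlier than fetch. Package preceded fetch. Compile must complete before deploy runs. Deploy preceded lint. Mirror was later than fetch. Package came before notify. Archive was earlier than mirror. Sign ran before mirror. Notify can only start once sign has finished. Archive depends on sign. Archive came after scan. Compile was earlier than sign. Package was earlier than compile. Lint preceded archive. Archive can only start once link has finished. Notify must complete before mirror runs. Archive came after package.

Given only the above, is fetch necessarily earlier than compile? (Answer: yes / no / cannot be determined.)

no

Tracing the constraints gives compile → sign → notify → fetch, so compile must come before fetch.
That means fetch cannot be before compile.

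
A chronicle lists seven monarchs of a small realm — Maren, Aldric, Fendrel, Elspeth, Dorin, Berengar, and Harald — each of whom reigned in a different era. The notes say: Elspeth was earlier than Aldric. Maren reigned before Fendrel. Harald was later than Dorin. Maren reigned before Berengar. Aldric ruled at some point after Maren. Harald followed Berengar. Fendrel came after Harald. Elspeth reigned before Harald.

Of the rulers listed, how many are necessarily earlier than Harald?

4

Directly stated before Harald: Berengar, Dorin, and Elspeth.
Maren reaches Harald via Maren → Berengar → Harald.
That's Berengar, Dorin, Elspeth, and Maren — 4 in all.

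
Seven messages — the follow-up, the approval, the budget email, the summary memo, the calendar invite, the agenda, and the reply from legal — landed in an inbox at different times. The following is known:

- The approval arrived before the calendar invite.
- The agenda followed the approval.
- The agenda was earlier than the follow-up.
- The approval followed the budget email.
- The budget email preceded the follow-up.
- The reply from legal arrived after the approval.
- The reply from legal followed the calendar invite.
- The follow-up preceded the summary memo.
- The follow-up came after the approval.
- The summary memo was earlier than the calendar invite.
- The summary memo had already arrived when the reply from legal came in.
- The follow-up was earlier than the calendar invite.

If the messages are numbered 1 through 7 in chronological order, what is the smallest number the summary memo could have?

The agenda, the approval, the budget email, and the follow-up must all come before the summary memo — 4 forced predecessors.
Nothing else is forced ahead of the summary memo, so its earliest slot is position 4 + 1 = 5.

5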